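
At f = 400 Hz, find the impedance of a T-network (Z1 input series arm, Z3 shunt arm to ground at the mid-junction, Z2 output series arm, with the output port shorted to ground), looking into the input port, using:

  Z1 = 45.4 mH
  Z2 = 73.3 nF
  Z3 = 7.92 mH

Step 1 — Angular frequency: ω = 2π·f = 2π·400 = 2513 rad/s.
Step 2 — Component impedances:
  Z1: Z = jωL = j·2513·0.0454 = 0 + j114.1 Ω
  Z2: Z = 1/(jωC) = -j/(ω·C) = 0 - j5428 Ω
  Z3: Z = jωL = j·2513·0.00792 = 0 + j19.91 Ω
Step 3 — With the output port shorted to ground, the output series arm Z2 runs from the junction to ground; the shunt arm Z3 also runs from the junction to ground. They appear in parallel: Z3 || Z2 = 0 + j19.98 Ω.
Step 4 — Series with input arm Z1: Z_in = Z1 + (Z3 || Z2) = 0 + j134.1 Ω = 134.1∠90.0° Ω.

Z = 0 + j134.1 Ω = 134.1∠90.0° Ω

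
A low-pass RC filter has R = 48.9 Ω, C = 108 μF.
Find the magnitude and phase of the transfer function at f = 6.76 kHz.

Step 1 — Angular frequency: ω = 2π·6760 = 4.247e+04 rad/s.
Step 2 — Transfer function: H(jω) = 1/(1 + jωRC).
Step 3 — Denominator: 1 + jωRC = 1 + j·4.247e+04·48.9·0.000108 = 1 + j224.3.
Step 4 — H = 1.987e-05 - j0.004458.
Step 5 — Magnitude: |H| = 0.004458 (-47.0 dB); phase: φ = -89.7°.

|H| = 0.004458 (-47.0 dB), φ = -89.7°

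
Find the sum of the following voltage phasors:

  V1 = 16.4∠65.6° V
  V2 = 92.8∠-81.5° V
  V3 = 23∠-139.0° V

Step 1 — Convert each phasor to rectangular form:
  V1 = 16.4·(cos(65.6°) + j·sin(65.6°)) = 6.775 + j14.94 V
  V2 = 92.8·(cos(-81.5°) + j·sin(-81.5°)) = 13.72 - j91.78 V
  V3 = 23·(cos(-139.0°) + j·sin(-139.0°)) = -17.36 - j15.09 V
Step 2 — Sum components: V_total = 3.133 - j91.93 V.
Step 3 — Convert to polar: |V_total| = 91.99 V, ∠V_total = -88.0°.

V_total = 91.99∠-88.0° V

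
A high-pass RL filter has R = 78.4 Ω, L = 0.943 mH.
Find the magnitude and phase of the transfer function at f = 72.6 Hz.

Step 1 — Angular frequency: ω = 2π·72.6 = 456.2 rad/s.
Step 2 — Transfer function: H(jω) = jωL/(R + jωL).
Step 3 — Numerator jωL = j·0.4302; denominator R + jωL = 78.4 + j0.4302.
Step 4 — H = 3.01e-05 + j0.005487.
Step 5 — Magnitude: |H| = 0.005487 (-45.2 dB); phase: φ = 89.7°.

|H| = 0.005487 (-45.2 dB), φ = 89.7°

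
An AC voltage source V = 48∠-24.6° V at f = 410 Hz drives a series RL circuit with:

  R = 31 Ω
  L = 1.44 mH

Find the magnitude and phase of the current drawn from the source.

Step 1 — Angular frequency: ω = 2π·f = 2π·410 = 2576 rad/s.
Step 2 — Component impedances:
  R: Z = R = 31 Ω
  L: Z = jωL = j·2576·0.00144 = 0 + j3.71 Ω
Step 3 — Series combination: Z_total = R + L = 31 + j3.71 Ω = 31.22∠6.8° Ω.
Step 4 — Source phasor: V = 48∠-24.6° V = 43.64 - j19.98 V.
Step 5 — Ohm's law: I = V / Z_total = (43.64 - j19.98) / (31 + j3.71) = 1.312 - j0.8016 A.
Step 6 — Convert to polar: |I| = 1.537 A, ∠I = -31.4°.

I = 1.537∠-31.4° A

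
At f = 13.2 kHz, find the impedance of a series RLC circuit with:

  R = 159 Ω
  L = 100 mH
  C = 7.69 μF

Step 1 — Angular frequency: ω = 2π·f = 2π·1.32e+04 = 8.294e+04 rad/s.
Step 2 — Component impedances:
  R: Z = R = 159 Ω
  L: Z = jωL = j·8.294e+04·0.1 = 0 + j8294 Ω
  C: Z = 1/(jωC) = -j/(ω·C) = 0 - j1.568 Ω
Step 3 — Series combination: Z_total = R + L + C = 159 + j8292 Ω = 8294∠88.9° Ω.

Z = 159 + j8292 Ω = 8294∠88.9° Ω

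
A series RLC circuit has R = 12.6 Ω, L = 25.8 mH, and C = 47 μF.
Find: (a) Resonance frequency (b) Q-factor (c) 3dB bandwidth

Step 1 — Resonance: ω₀ = 1/√(LC) = 1/√(0.0258·4.7e-05) = 908.1 rad/s.
Step 2 — f₀ = ω₀/(2π) = 144.5 Hz.
Step 3 — Series Q: Q = ω₀L/R = 908.1·0.0258/12.6 = 1.859.
Step 4 — Bandwidth: Δω = ω₀/Q = 488.4 rad/s; BW = Δω/(2π) = 77.73 Hz.

(a) f₀ = 144.5 Hz  (b) Q = 1.859  (c) BW = 77.73 Hz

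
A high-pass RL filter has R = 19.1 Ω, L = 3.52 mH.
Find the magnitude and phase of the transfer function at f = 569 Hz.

Step 1 — Angular frequency: ω = 2π·569 = 3575 rad/s.
Step 2 — Transfer function: H(jω) = jωL/(R + jωL).
Step 3 — Numerator jωL = j·12.58; denominator R + jωL = 19.1 + j12.58.
Step 4 — H = 0.3027 + j0.4594.
Step 5 — Magnitude: |H| = 0.5502 (-5.2 dB); phase: φ = 56.6°.

|H| = 0.5502 (-5.2 dB), φ = 56.6°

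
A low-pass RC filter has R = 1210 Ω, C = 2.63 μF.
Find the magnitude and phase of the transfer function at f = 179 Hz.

Step 1 — Angular frequency: ω = 2π·179 = 1125 rad/s.
Step 2 — Transfer function: H(jω) = 1/(1 + jωRC).
Step 3 — Denominator: 1 + jωRC = 1 + j·1125·1210·2.63e-06 = 1 + j3.579.
Step 4 — H = 0.07241 - j0.2592.
Step 5 — Magnitude: |H| = 0.2691 (-11.4 dB); phase: φ = -74.4°.

|H| = 0.2691 (-11.4 dB), φ = -74.4°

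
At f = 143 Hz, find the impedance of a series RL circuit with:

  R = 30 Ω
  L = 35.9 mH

Step 1 — Angular frequency: ω = 2π·f = 2π·143 = 898.5 rad/s.
Step 2 — Component impedances:
  R: Z = R = 30 Ω
  L: Z = jωL = j·898.5·0.0359 = 0 + j32.26 Ω
Step 3 — Series combination: Z_total = R + L = 30 + j32.26 Ω = 44.05∠47.1° Ω.

Z = 30 + j32.26 Ω = 44.05∠47.1° Ω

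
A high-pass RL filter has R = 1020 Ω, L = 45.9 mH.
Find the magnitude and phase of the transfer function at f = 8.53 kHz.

Step 1 — Angular frequency: ω = 2π·8530 = 5.36e+04 rad/s.
Step 2 — Transfer function: H(jω) = jωL/(R + jωL).
Step 3 — Numerator jωL = j·2460; denominator R + jωL = 1020 + j2460.
Step 4 — H = 0.8533 + j0.3538.
Step 5 — Magnitude: |H| = 0.9237 (-0.7 dB); phase: φ = 22.5°.

|H| = 0.9237 (-0.7 dB), φ = 22.5°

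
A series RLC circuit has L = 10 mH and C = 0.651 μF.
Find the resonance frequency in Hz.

Step 1 — Resonance condition Im(Z)=0 gives ω₀ = 1/√(LC).
Step 2 — ω₀ = 1/√(0.01·6.51e-07) = 1.239e+04 rad/s.
Step 3 — f₀ = ω₀/(2π) = 1973 Hz.

f₀ = 1973 Hz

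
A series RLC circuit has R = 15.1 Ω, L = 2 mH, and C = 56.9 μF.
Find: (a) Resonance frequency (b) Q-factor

Step 1 — Resonance condition Im(Z)=0 gives ω₀ = 1/√(LC).
Step 2 — ω₀ = 1/√(0.002·5.69e-05) = 2964 rad/s.
Step 3 — f₀ = ω₀/(2π) = 471.8 Hz.
Step 4 — Series Q: Q = ω₀L/R = 2964·0.002/15.1 = 0.3926.

(a) f₀ = 471.8 Hz  (b) Q = 0.3926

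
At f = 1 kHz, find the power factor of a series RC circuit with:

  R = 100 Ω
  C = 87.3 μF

Step 1 — Angular frequency: ω = 2π·f = 2π·1000 = 6283 rad/s.
Step 2 — Component impedances:
  R: Z = R = 100 Ω
  C: Z = 1/(jωC) = -j/(ω·C) = 0 - j1.823 Ω
Step 3 — Series combination: Z_total = R + C = 100 - j1.823 Ω = 100∠-1.0° Ω.
Step 4 — Power factor: PF = cos(φ) = Re(Z)/|Z| = 100/100.02 = 0.9998.
Step 5 — Type: Im(Z) = -1.823 ⇒ leading (phase φ = -1.0°).

PF = 0.9998 (leading, φ = -1.0°)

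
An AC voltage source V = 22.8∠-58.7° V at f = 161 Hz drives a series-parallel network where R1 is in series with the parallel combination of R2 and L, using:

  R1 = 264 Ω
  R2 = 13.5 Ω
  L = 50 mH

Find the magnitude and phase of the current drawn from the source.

Step 1 — Angular frequency: ω = 2π·f = 2π·161 = 1012 rad/s.
Step 2 — Component impedances:
  R1: Z = R = 264 Ω
  R2: Z = R = 13.5 Ω
  L: Z = jωL = j·1012·0.05 = 0 + j50.58 Ω
Step 3 — Parallel branch: R2 || L = 1/(1/R2 + 1/L) = 12.6 + j3.364 Ω.
Step 4 — Series with R1: Z_total = R1 + (R2 || L) = 276.6 + j3.364 Ω = 276.6∠0.7° Ω.
Step 5 — Source phasor: V = 22.8∠-58.7° V = 11.85 - j19.48 V.
Step 6 — Ohm's law: I = V / Z_total = (11.85 - j19.48) / (276.6 + j3.364) = 0.04196 - j0.07094 A.
Step 7 — Convert to polar: |I| = 0.08242 A, ∠I = -59.4°.

I = 0.08242∠-59.4° A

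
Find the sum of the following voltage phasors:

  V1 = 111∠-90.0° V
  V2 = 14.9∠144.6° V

Step 1 — Convert each phasor to rectangular form:
  V1 = 111·(cos(-90.0°) + j·sin(-90.0°)) = 0 - j111 V
  V2 = 14.9·(cos(144.6°) + j·sin(144.6°)) = -12.15 + j8.631 V
Step 2 — Sum components: V_total = -12.15 - j102.4 V.
Step 3 — Convert to polar: |V_total| = 103.1 V, ∠V_total = -96.8°.

V_total = 103.1∠-96.8° V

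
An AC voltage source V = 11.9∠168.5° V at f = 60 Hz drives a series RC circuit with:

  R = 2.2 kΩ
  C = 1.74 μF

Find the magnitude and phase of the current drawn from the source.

Step 1 — Angular frequency: ω = 2π·f = 2π·60 = 377 rad/s.
Step 2 — Component impedances:
  R: Z = R = 2200 Ω
  C: Z = 1/(jωC) = -j/(ω·C) = 0 - j1524 Ω
Step 3 — Series combination: Z_total = R + C = 2200 - j1524 Ω = 2677∠-34.7° Ω.
Step 4 — Source phasor: V = 11.9∠168.5° V = -11.66 + j2.372 V.
Step 5 — Ohm's law: I = V / Z_total = (-11.66 + j2.372) / (2200 - j1524) = -0.004086 - j0.001753 A.
Step 6 — Convert to polar: |I| = 0.004446 A, ∠I = -156.8°.

I = 0.004446∠-156.8° A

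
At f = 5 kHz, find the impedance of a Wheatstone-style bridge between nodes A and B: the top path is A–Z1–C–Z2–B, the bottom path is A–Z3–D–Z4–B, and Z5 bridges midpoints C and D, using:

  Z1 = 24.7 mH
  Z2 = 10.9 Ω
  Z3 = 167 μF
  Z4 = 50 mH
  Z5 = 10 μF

Step 1 — Angular frequency: ω = 2π·f = 2π·5000 = 3.142e+04 rad/s.
Step 2 — Component impedances:
  Z1: Z = jωL = j·3.142e+04·0.0247 = 0 + j776 Ω
  Z2: Z = R = 10.9 Ω
  Z3: Z = 1/(jωC) = -j/(ω·C) = 0 - j0.1906 Ω
  Z4: Z = jωL = j·3.142e+04·0.05 = 0 + j1571 Ω
  Z5: Z = 1/(jωC) = -j/(ω·C) = 0 - j3.183 Ω
Step 3 — Bridge requires nodal analysis (the Z5 bridge couples midpoints C and D, so the two paths cannot be reduced to a simple series/parallel combination). Setting node B to ground and injecting 1 A at node A, the 3-node admittance system at A, C, D solves to V_A = Z_AB = 10.94 - j3.319 Ω = 11.44∠-16.9° Ω.

Z = 10.94 - j3.319 Ω = 11.44∠-16.9° Ω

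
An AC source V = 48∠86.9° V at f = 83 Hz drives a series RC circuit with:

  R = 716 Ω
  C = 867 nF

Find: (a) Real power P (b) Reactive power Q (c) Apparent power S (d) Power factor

Step 1 — Angular frequency: ω = 2π·f = 2π·83 = 521.5 rad/s.
Step 2 — Component impedances:
  R: Z = R = 716 Ω
  C: Z = 1/(jωC) = -j/(ω·C) = 0 - j2212 Ω
Step 3 — Series combination: Z_total = R + C = 716 - j2212 Ω = 2325∠-72.1° Ω.
Step 4 — Source phasor: V = 48∠86.9° V = 2.596 + j47.93 V.
Step 5 — Current: I = V / Z = -0.01927 + j0.007413 A = 0.02065∠159.0° A.
Step 6 — Complex power: S = V·I* = 0.3053 - j0.9429 VA.
Step 7 — Real power: P = Re(S) = 0.3053 W.
Step 8 — Reactive power: Q = Im(S) = -0.9429 VAR.
Step 9 — Apparent power: |S| = 0.9911 VA.
Step 10 — Power factor: PF = P/|S| = 0.308 (leading).

(a) P = 0.3053 W  (b) Q = -0.9429 VAR  (c) S = 0.9911 VA  (d) PF = 0.308 (leading)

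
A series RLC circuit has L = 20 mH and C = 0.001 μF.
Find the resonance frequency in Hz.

Step 1 — Resonance condition Im(Z)=0 gives ω₀ = 1/√(LC).
Step 2 — ω₀ = 1/√(0.02·1e-09) = 2.236e+05 rad/s.
Step 3 — f₀ = ω₀/(2π) = 3.559e+04 Hz.

f₀ = 3.559e+04 Hz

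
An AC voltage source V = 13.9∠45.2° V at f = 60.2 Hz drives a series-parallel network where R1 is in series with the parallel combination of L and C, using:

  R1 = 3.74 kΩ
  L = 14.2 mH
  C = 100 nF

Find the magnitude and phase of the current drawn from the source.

Step 1 — Angular frequency: ω = 2π·f = 2π·60.2 = 378.2 rad/s.
Step 2 — Component impedances:
  R1: Z = R = 3740 Ω
  L: Z = jωL = j·378.2·0.0142 = 0 + j5.371 Ω
  C: Z = 1/(jωC) = -j/(ω·C) = 0 - j2.644e+04 Ω
Step 3 — Parallel branch: L || C = 1/(1/L + 1/C) = 0 + j5.372 Ω.
Step 4 — Series with R1: Z_total = R1 + (L || C) = 3740 + j5.372 Ω = 3740∠0.1° Ω.
Step 5 — Source phasor: V = 13.9∠45.2° V = 9.794 + j9.863 V.
Step 6 — Ohm's law: I = V / Z_total = (9.794 + j9.863) / (3740 + j5.372) = 0.002623 + j0.002633 A.
Step 7 — Convert to polar: |I| = 0.003717 A, ∠I = 45.1°.

I = 0.003717∠45.1° A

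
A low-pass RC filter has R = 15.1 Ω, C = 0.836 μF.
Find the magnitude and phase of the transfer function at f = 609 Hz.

Step 1 — Angular frequency: ω = 2π·609 = 3826 rad/s.
Step 2 — Transfer function: H(jω) = 1/(1 + jωRC).
Step 3 — Denominator: 1 + jωRC = 1 + j·3826·15.1·8.36e-07 = 1 + j0.0483.
Step 4 — H = 0.9977 - j0.04819.
Step 5 — Magnitude: |H| = 0.9988 (-0.0 dB); phase: φ = -2.8°.

|H| = 0.9988 (-0.0 dB), φ = -2.8°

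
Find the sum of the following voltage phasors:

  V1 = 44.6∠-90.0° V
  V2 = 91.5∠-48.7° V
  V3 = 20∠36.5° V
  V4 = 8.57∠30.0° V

Step 1 — Convert each phasor to rectangular form:
  V1 = 44.6·(cos(-90.0°) + j·sin(-90.0°)) = 0 - j44.6 V
  V2 = 91.5·(cos(-48.7°) + j·sin(-48.7°)) = 60.39 - j68.74 V
  V3 = 20·(cos(36.5°) + j·sin(36.5°)) = 16.08 + j11.9 V
  V4 = 8.57·(cos(30.0°) + j·sin(30.0°)) = 7.422 + j4.285 V
Step 2 — Sum components: V_total = 83.89 - j97.16 V.
Step 3 — Convert to polar: |V_total| = 128.4 V, ∠V_total = -49.2°.

V_total = 128.4∠-49.2° V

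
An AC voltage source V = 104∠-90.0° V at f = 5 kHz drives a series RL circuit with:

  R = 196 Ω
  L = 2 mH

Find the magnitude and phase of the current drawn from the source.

Step 1 — Angular frequency: ω = 2π·f = 2π·5000 = 3.142e+04 rad/s.
Step 2 — Component impedances:
  R: Z = R = 196 Ω
  L: Z = jωL = j·3.142e+04·0.002 = 0 + j62.83 Ω
Step 3 — Series combination: Z_total = R + L = 196 + j62.83 Ω = 205.8∠17.8° Ω.
Step 4 — Source phasor: V = 104∠-90.0° V = 0 - j104 V.
Step 5 — Ohm's law: I = V / Z_total = (0 - j104) / (196 + j62.83) = -0.1542 - j0.4812 A.
Step 6 — Convert to polar: |I| = 0.5053 A, ∠I = -107.8°.

I = 0.5053∠-107.8° A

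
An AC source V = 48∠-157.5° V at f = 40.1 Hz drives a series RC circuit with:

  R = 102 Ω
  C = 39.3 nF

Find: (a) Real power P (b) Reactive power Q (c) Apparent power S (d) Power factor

Step 1 — Angular frequency: ω = 2π·f = 2π·40.1 = 252 rad/s.
Step 2 — Component impedances:
  R: Z = R = 102 Ω
  C: Z = 1/(jωC) = -j/(ω·C) = 0 - j1.01e+05 Ω
Step 3 — Series combination: Z_total = R + C = 102 - j1.01e+05 Ω = 1.01e+05∠-89.9° Ω.
Step 4 — Source phasor: V = 48∠-157.5° V = -44.35 - j18.37 V.
Step 5 — Current: I = V / Z = 0.0001814 - j0.0004393 A = 0.0004753∠-67.6° A.
Step 6 — Complex power: S = V·I* = 2.304e-05 - j0.02281 VA.
Step 7 — Real power: P = Re(S) = 2.304e-05 W.
Step 8 — Reactive power: Q = Im(S) = -0.02281 VAR.
Step 9 — Apparent power: |S| = 0.02281 VA.
Step 10 — Power factor: PF = P/|S| = 0.00101 (leading).

(a) P = 2.304e-05 W  (b) Q = -0.02281 VAR  (c) S = 0.02281 VA  (d) PF = 0.00101 (leading)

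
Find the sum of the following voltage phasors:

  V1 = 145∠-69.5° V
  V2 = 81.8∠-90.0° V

Step 1 — Convert each phasor to rectangular form:
  V1 = 145·(cos(-69.5°) + j·sin(-69.5°)) = 50.78 - j135.8 V
  V2 = 81.8·(cos(-90.0°) + j·sin(-90.0°)) = 0 - j81.8 V
Step 2 — Sum components: V_total = 50.78 - j217.6 V.
Step 3 — Convert to polar: |V_total| = 223.5 V, ∠V_total = -76.9°.

V_total = 223.5∠-76.9° V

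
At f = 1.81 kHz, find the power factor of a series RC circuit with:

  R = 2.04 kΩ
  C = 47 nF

Step 1 — Angular frequency: ω = 2π·f = 2π·1810 = 1.137e+04 rad/s.
Step 2 — Component impedances:
  R: Z = R = 2040 Ω
  C: Z = 1/(jωC) = -j/(ω·C) = 0 - j1871 Ω
Step 3 — Series combination: Z_total = R + C = 2040 - j1871 Ω = 2768∠-42.5° Ω.
Step 4 — Power factor: PF = cos(φ) = Re(Z)/|Z| = 2040/2768 = 0.737.
Step 5 — Type: Im(Z) = -1871 ⇒ leading (phase φ = -42.5°).

PF = 0.737 (leading, φ = -42.5°)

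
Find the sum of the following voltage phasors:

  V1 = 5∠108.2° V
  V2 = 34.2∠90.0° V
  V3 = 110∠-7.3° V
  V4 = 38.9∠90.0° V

Step 1 — Convert each phasor to rectangular form:
  V1 = 5·(cos(108.2°) + j·sin(108.2°)) = -1.562 + j4.75 V
  V2 = 34.2·(cos(90.0°) + j·sin(90.0°)) = 0 + j34.2 V
  V3 = 110·(cos(-7.3°) + j·sin(-7.3°)) = 109.1 - j13.98 V
  V4 = 38.9·(cos(90.0°) + j·sin(90.0°)) = 0 + j38.9 V
Step 2 — Sum components: V_total = 107.5 + j63.87 V.
Step 3 — Convert to polar: |V_total| = 125.1 V, ∠V_total = 30.7°.

V_total = 125.1∠30.7° V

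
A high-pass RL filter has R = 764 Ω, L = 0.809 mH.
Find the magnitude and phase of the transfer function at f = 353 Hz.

Step 1 — Angular frequency: ω = 2π·353 = 2218 rad/s.
Step 2 — Transfer function: H(jω) = jωL/(R + jωL).
Step 3 — Numerator jωL = j·1.794; denominator R + jωL = 764 + j1.794.
Step 4 — H = 5.516e-06 + j0.002349.
Step 5 — Magnitude: |H| = 0.002349 (-52.6 dB); phase: φ = 89.9°.

|H| = 0.002349 (-52.6 dB), φ = 89.9°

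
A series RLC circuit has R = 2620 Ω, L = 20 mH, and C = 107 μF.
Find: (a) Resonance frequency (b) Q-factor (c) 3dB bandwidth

Step 1 — Resonance: ω₀ = 1/√(LC) = 1/√(0.02·0.000107) = 683.6 rad/s.
Step 2 — f₀ = ω₀/(2π) = 108.8 Hz.
Step 3 — Series Q: Q = ω₀L/R = 683.6·0.02/2620 = 0.005218.
Step 4 — Bandwidth: Δω = ω₀/Q = 1.31e+05 rad/s; BW = Δω/(2π) = 2.085e+04 Hz.

(a) f₀ = 108.8 Hz  (b) Q = 0.005218  (c) BW = 2.085e+04 Hz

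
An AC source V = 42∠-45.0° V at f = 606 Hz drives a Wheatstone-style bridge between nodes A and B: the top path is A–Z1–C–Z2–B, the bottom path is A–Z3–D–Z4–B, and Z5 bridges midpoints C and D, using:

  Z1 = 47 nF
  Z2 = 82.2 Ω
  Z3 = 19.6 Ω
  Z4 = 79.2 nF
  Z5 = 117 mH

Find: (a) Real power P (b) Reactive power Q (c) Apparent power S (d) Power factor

Step 1 — Angular frequency: ω = 2π·f = 2π·606 = 3808 rad/s.
Step 2 — Component impedances:
  Z1: Z = 1/(jωC) = -j/(ω·C) = 0 - j5588 Ω
  Z2: Z = R = 82.2 Ω
  Z3: Z = R = 19.6 Ω
  Z4: Z = 1/(jωC) = -j/(ω·C) = 0 - j3316 Ω
  Z5: Z = jωL = j·3808·0.117 = 0 + j445.5 Ω
Step 3 — Bridge requires nodal analysis (the Z5 bridge couples midpoints C and D, so the two paths cannot be reduced to a simple series/parallel combination). Setting node B to ground and injecting 1 A at node A, the 3-node admittance system at A, C, D solves to V_A = Z_AB = 136.4 + j563.3 Ω = 579.6∠76.4° Ω.
Step 4 — Source phasor: V = 42∠-45.0° V = 29.7 - j29.7 V.
Step 5 — Current: I = V / Z = -0.03774 - j0.06186 A = 0.07246∠-121.4° A.
Step 6 — Complex power: S = V·I* = 0.7161 + j2.958 VA.
Step 7 — Real power: P = Re(S) = 0.7161 W.
Step 8 — Reactive power: Q = Im(S) = 2.958 VAR.
Step 9 — Apparent power: |S| = 3.043 VA.
Step 10 — Power factor: PF = P/|S| = 0.2353 (lagging).

(a) P = 0.7161 W  (b) Q = 2.958 VAR  (c) S = 3.043 VA  (d) PF = 0.2353 (lagging)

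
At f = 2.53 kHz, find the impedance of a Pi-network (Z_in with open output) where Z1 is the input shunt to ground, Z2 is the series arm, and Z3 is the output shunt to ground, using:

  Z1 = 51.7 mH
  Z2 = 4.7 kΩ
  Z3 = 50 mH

Step 1 — Angular frequency: ω = 2π·f = 2π·2530 = 1.59e+04 rad/s.
Step 2 — Component impedances:
  Z1: Z = jωL = j·1.59e+04·0.0517 = 0 + j821.8 Ω
  Z2: Z = R = 4700 Ω
  Z3: Z = jωL = j·1.59e+04·0.05 = 0 + j794.8 Ω
Step 3 — With open output, the series arm Z2 and the output shunt Z3 appear in series to ground: Z2 + Z3 = 4700 + j794.8 Ω.
Step 4 — Parallel with input shunt Z1: Z_in = Z1 || (Z2 + Z3) = 128.5 + j777.6 Ω = 788.2∠80.6° Ω.

Z = 128.5 + j777.6 Ω = 788.2∠80.6° Ω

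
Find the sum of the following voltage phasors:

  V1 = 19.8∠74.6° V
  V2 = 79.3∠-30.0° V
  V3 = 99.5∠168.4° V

Step 1 — Convert each phasor to rectangular form:
  V1 = 19.8·(cos(74.6°) + j·sin(74.6°)) = 5.258 + j19.09 V
  V2 = 79.3·(cos(-30.0°) + j·sin(-30.0°)) = 68.68 - j39.65 V
  V3 = 99.5·(cos(168.4°) + j·sin(168.4°)) = -97.47 + j20.01 V
Step 2 — Sum components: V_total = -23.53 - j0.5537 V.
Step 3 — Convert to polar: |V_total| = 23.54 V, ∠V_total = -178.7°.

V_total = 23.54∠-178.7° V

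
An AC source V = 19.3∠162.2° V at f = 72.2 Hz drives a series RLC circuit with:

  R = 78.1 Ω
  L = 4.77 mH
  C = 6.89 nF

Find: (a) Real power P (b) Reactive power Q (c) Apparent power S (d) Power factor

Step 1 — Angular frequency: ω = 2π·f = 2π·72.2 = 453.6 rad/s.
Step 2 — Component impedances:
  R: Z = R = 78.1 Ω
  L: Z = jωL = j·453.6·0.00477 = 0 + j2.164 Ω
  C: Z = 1/(jωC) = -j/(ω·C) = 0 - j3.199e+05 Ω
Step 3 — Series combination: Z_total = R + L + C = 78.1 - j3.199e+05 Ω = 3.199e+05∠-90.0° Ω.
Step 4 — Source phasor: V = 19.3∠162.2° V = -18.38 + j5.9 V.
Step 5 — Current: I = V / Z = -1.846e-05 - j5.743e-05 A = 6.032e-05∠-107.8° A.
Step 6 — Complex power: S = V·I* = 2.842e-07 - j0.001164 VA.
Step 7 — Real power: P = Re(S) = 2.842e-07 W.
Step 8 — Reactive power: Q = Im(S) = -0.001164 VAR.
Step 9 — Apparent power: |S| = 0.001164 VA.
Step 10 — Power factor: PF = P/|S| = 0.0002441 (leading).

(a) P = 2.842e-07 W  (b) Q = -0.001164 VAR  (c) S = 0.001164 VA  (d) PF = 0.0002441 (leading)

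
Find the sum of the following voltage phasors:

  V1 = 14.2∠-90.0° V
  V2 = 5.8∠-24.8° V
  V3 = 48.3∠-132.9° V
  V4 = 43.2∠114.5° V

Step 1 — Convert each phasor to rectangular form:
  V1 = 14.2·(cos(-90.0°) + j·sin(-90.0°)) = 0 - j14.2 V
  V2 = 5.8·(cos(-24.8°) + j·sin(-24.8°)) = 5.265 - j2.433 V
  V3 = 48.3·(cos(-132.9°) + j·sin(-132.9°)) = -32.88 - j35.38 V
  V4 = 43.2·(cos(114.5°) + j·sin(114.5°)) = -17.91 + j39.31 V
Step 2 — Sum components: V_total = -45.53 - j12.7 V.
Step 3 — Convert to polar: |V_total| = 47.27 V, ∠V_total = -164.4°.

V_total = 47.27∠-164.4° V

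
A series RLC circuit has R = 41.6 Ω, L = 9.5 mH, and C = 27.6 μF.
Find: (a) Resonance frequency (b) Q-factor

Step 1 — Resonance condition Im(Z)=0 gives ω₀ = 1/√(LC).
Step 2 — ω₀ = 1/√(0.0095·2.76e-05) = 1953 rad/s.
Step 3 — f₀ = ω₀/(2π) = 310.8 Hz.
Step 4 — Series Q: Q = ω₀L/R = 1953·0.0095/41.6 = 0.446.

(a) f₀ = 310.8 Hz  (b) Q = 0.446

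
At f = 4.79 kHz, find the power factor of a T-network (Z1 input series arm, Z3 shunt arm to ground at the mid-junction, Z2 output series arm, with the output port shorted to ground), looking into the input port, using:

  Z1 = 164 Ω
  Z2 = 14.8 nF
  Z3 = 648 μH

Step 1 — Angular frequency: ω = 2π·f = 2π·4790 = 3.01e+04 rad/s.
Step 2 — Component impedances:
  Z1: Z = R = 164 Ω
  Z2: Z = 1/(jωC) = -j/(ω·C) = 0 - j2245 Ω
  Z3: Z = jωL = j·3.01e+04·0.000648 = 0 + j19.5 Ω
Step 3 — With the output port shorted to ground, the output series arm Z2 runs from the junction to ground; the shunt arm Z3 also runs from the junction to ground. They appear in parallel: Z3 || Z2 = 0 + j19.67 Ω.
Step 4 — Series with input arm Z1: Z_in = Z1 + (Z3 || Z2) = 164 + j19.67 Ω = 165.2∠6.8° Ω.
Step 5 — Power factor: PF = cos(φ) = Re(Z)/|Z| = 164/165.18 = 0.9929.
Step 6 — Type: Im(Z) = 19.67 ⇒ lagging (phase φ = 6.8°).

PF = 0.9929 (lagging, φ = 6.8°)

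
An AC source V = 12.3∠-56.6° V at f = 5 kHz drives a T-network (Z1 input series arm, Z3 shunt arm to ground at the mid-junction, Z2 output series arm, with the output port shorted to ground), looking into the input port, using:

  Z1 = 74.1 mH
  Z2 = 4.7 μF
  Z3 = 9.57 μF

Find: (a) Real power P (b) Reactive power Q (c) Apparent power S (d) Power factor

Step 1 — Angular frequency: ω = 2π·f = 2π·5000 = 3.142e+04 rad/s.
Step 2 — Component impedances:
  Z1: Z = jωL = j·3.142e+04·0.0741 = 0 + j2328 Ω
  Z2: Z = 1/(jωC) = -j/(ω·C) = 0 - j6.773 Ω
  Z3: Z = 1/(jωC) = -j/(ω·C) = 0 - j3.326 Ω
Step 3 — With the output port shorted to ground, the output series arm Z2 runs from the junction to ground; the shunt arm Z3 also runs from the junction to ground. They appear in parallel: Z3 || Z2 = 0 - j2.231 Ω.
Step 4 — Series with input arm Z1: Z_in = Z1 + (Z3 || Z2) = 0 + j2326 Ω = 2326∠90.0° Ω.
Step 5 — Source phasor: V = 12.3∠-56.6° V = 6.771 - j10.27 V.
Step 6 — Current: I = V / Z = -0.004415 - j0.002911 A = 0.005289∠-146.6° A.
Step 7 — Complex power: S = V·I* = 0 + j0.06505 VA.
Step 8 — Real power: P = Re(S) = 0 W.
Step 9 — Reactive power: Q = Im(S) = 0.06505 VAR.
Step 10 — Apparent power: |S| = 0.06505 VA.
Step 11 — Power factor: PF = P/|S| = 0 (lagging).

(a) P = 0 W  (b) Q = 0.06505 VAR  (c) S = 0.06505 VA  (d) PF = 0 (lagging)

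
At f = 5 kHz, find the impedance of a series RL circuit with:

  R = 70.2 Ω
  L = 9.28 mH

Step 1 — Angular frequency: ω = 2π·f = 2π·5000 = 3.142e+04 rad/s.
Step 2 — Component impedances:
  R: Z = R = 70.2 Ω
  L: Z = jωL = j·3.142e+04·0.00928 = 0 + j291.5 Ω
Step 3 — Series combination: Z_total = R + L = 70.2 + j291.5 Ω = 299.9∠76.5° Ω.

Z = 70.2 + j291.5 Ω = 299.9∠76.5° Ω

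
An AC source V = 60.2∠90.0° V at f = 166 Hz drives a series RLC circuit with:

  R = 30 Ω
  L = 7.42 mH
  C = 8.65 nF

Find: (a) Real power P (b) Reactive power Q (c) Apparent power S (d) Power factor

Step 1 — Angular frequency: ω = 2π·f = 2π·166 = 1043 rad/s.
Step 2 — Component impedances:
  R: Z = R = 30 Ω
  L: Z = jωL = j·1043·0.00742 = 0 + j7.739 Ω
  C: Z = 1/(jωC) = -j/(ω·C) = 0 - j1.108e+05 Ω
Step 3 — Series combination: Z_total = R + L + C = 30 - j1.108e+05 Ω = 1.108e+05∠-90.0° Ω.
Step 4 — Source phasor: V = 60.2∠90.0° V = 0 + j60.2 V.
Step 5 — Current: I = V / Z = -0.0005432 + j1.47e-07 A = 0.0005432∠180.0° A.
Step 6 — Complex power: S = V·I* = 8.851e-06 - j0.0327 VA.
Step 7 — Real power: P = Re(S) = 8.851e-06 W.
Step 8 — Reactive power: Q = Im(S) = -0.0327 VAR.
Step 9 — Apparent power: |S| = 0.0327 VA.
Step 10 — Power factor: PF = P/|S| = 0.0002707 (leading).

(a) P = 8.851e-06 W  (b) Q = -0.0327 VAR  (c) S = 0.0327 VA  (d) PF = 0.0002707 (leading)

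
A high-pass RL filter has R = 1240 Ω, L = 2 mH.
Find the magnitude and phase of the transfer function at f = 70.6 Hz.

Step 1 — Angular frequency: ω = 2π·70.6 = 443.6 rad/s.
Step 2 — Transfer function: H(jω) = jωL/(R + jωL).
Step 3 — Numerator jωL = j·0.8872; denominator R + jωL = 1240 + j0.8872.
Step 4 — H = 5.119e-07 + j0.0007155.
Step 5 — Magnitude: |H| = 0.0007155 (-62.9 dB); phase: φ = 90.0°.

|H| = 0.0007155 (-62.9 dB), φ = 90.0°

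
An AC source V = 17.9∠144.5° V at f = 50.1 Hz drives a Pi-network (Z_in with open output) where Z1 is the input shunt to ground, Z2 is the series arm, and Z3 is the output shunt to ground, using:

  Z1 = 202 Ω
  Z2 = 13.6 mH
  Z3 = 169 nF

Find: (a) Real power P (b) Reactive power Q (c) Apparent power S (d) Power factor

Step 1 — Angular frequency: ω = 2π·f = 2π·50.1 = 314.8 rad/s.
Step 2 — Component impedances:
  Z1: Z = R = 202 Ω
  Z2: Z = jωL = j·314.8·0.0136 = 0 + j4.281 Ω
  Z3: Z = 1/(jωC) = -j/(ω·C) = 0 - j1.88e+04 Ω
Step 3 — With open output, the series arm Z2 and the output shunt Z3 appear in series to ground: Z2 + Z3 = 0 - j1.879e+04 Ω.
Step 4 — Parallel with input shunt Z1: Z_in = Z1 || (Z2 + Z3) = 202 - j2.171 Ω = 202∠-0.6° Ω.
Step 5 — Source phasor: V = 17.9∠144.5° V = -14.57 + j10.39 V.
Step 6 — Current: I = V / Z = -0.0727 + j0.05068 A = 0.08862∠145.1° A.
Step 7 — Complex power: S = V·I* = 1.586 - j0.01705 VA.
Step 8 — Real power: P = Re(S) = 1.586 W.
Step 9 — Reactive power: Q = Im(S) = -0.01705 VAR.
Step 10 — Apparent power: |S| = 1.586 VA.
Step 11 — Power factor: PF = P/|S| = 0.9999 (leading).

(a) P = 1.586 W  (b) Q = -0.01705 VAR  (c) S = 1.586 VA  (d) PF = 0.9999 (leading)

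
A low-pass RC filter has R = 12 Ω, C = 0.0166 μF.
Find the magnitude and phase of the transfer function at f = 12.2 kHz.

Step 1 — Angular frequency: ω = 2π·1.22e+04 = 7.665e+04 rad/s.
Step 2 — Transfer function: H(jω) = 1/(1 + jωRC).
Step 3 — Denominator: 1 + jωRC = 1 + j·7.665e+04·12·1.66e-08 = 1 + j0.01527.
Step 4 — H = 0.9998 - j0.01527.
Step 5 — Magnitude: |H| = 0.9999 (-0.0 dB); phase: φ = -0.9°.

|H| = 0.9999 (-0.0 dB), φ = -0.9°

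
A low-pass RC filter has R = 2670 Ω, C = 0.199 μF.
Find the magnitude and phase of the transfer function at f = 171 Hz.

Step 1 — Angular frequency: ω = 2π·171 = 1074 rad/s.
Step 2 — Transfer function: H(jω) = 1/(1 + jωRC).
Step 3 — Denominator: 1 + jωRC = 1 + j·1074·2670·1.99e-07 = 1 + j0.5709.
Step 4 — H = 0.7542 - j0.4306.
Step 5 — Magnitude: |H| = 0.8685 (-1.2 dB); phase: φ = -29.7°.

|H| = 0.8685 (-1.2 dB), φ = -29.7°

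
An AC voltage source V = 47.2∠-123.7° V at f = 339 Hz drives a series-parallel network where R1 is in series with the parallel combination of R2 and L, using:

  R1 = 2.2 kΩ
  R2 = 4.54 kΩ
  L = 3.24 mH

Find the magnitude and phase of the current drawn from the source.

Step 1 — Angular frequency: ω = 2π·f = 2π·339 = 2130 rad/s.
Step 2 — Component impedances:
  R1: Z = R = 2200 Ω
  R2: Z = R = 4540 Ω
  L: Z = jωL = j·2130·0.00324 = 0 + j6.901 Ω
Step 3 — Parallel branch: R2 || L = 1/(1/R2 + 1/L) = 0.01049 + j6.901 Ω.
Step 4 — Series with R1: Z_total = R1 + (R2 || L) = 2200 + j6.901 Ω = 2200∠0.2° Ω.
Step 5 — Source phasor: V = 47.2∠-123.7° V = -26.19 - j39.27 V.
Step 6 — Ohm's law: I = V / Z_total = (-26.19 - j39.27) / (2200 + j6.901) = -0.01196 - j0.01781 A.
Step 7 — Convert to polar: |I| = 0.02145 A, ∠I = -123.9°.

I = 0.02145∠-123.9° A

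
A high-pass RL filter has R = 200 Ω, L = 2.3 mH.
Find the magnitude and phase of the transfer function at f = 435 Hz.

Step 1 — Angular frequency: ω = 2π·435 = 2733 rad/s.
Step 2 — Transfer function: H(jω) = jωL/(R + jωL).
Step 3 — Numerator jωL = j·6.286; denominator R + jωL = 200 + j6.286.
Step 4 — H = 0.000987 + j0.0314.
Step 5 — Magnitude: |H| = 0.03142 (-30.1 dB); phase: φ = 88.2°.

|H| = 0.03142 (-30.1 dB), φ = 88.2°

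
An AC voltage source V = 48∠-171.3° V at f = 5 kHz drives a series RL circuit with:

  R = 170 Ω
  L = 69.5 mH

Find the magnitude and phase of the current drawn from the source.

Step 1 — Angular frequency: ω = 2π·f = 2π·5000 = 3.142e+04 rad/s.
Step 2 — Component impedances:
  R: Z = R = 170 Ω
  L: Z = jωL = j·3.142e+04·0.0695 = 0 + j2183 Ω
Step 3 — Series combination: Z_total = R + L = 170 + j2183 Ω = 2190∠85.5° Ω.
Step 4 — Source phasor: V = 48∠-171.3° V = -47.45 - j7.261 V.
Step 5 — Ohm's law: I = V / Z_total = (-47.45 - j7.261) / (170 + j2183) = -0.004987 + j0.02134 A.
Step 6 — Convert to polar: |I| = 0.02192 A, ∠I = 103.2°.

I = 0.02192∠103.2° A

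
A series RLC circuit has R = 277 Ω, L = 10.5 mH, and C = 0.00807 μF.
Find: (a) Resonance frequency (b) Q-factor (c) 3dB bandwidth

Step 1 — Resonance: ω₀ = 1/√(LC) = 1/√(0.0105·8.07e-09) = 1.086e+05 rad/s.
Step 2 — f₀ = ω₀/(2π) = 1.729e+04 Hz.
Step 3 — Series Q: Q = ω₀L/R = 1.086e+05·0.0105/277 = 4.118.
Step 4 — Bandwidth: Δω = ω₀/Q = 2.638e+04 rad/s; BW = Δω/(2π) = 4199 Hz.

(a) f₀ = 1.729e+04 Hz  (b) Q = 4.118  (c) BW = 4199 Hz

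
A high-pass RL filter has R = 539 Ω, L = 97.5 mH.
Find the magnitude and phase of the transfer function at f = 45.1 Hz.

Step 1 — Angular frequency: ω = 2π·45.1 = 283.4 rad/s.
Step 2 — Transfer function: H(jω) = jωL/(R + jωL).
Step 3 — Numerator jωL = j·27.63; denominator R + jωL = 539 + j27.63.
Step 4 — H = 0.002621 + j0.05112.
Step 5 — Magnitude: |H| = 0.05119 (-25.8 dB); phase: φ = 87.1°.

|H| = 0.05119 (-25.8 dB), φ = 87.1°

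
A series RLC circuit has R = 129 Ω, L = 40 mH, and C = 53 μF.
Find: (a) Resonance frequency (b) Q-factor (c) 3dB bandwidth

Step 1 — Resonance condition Im(Z)=0 gives ω₀ = 1/√(LC).
Step 2 — ω₀ = 1/√(0.04·5.3e-05) = 686.8 rad/s.
Step 3 — f₀ = ω₀/(2π) = 109.3 Hz.
Step 4 — Series Q: Q = ω₀L/R = 686.8·0.04/129 = 0.213.
Step 5 — 3dB bandwidth: Δω = ω₀/Q = 3225 rad/s; BW = Δω/(2π) = 513.3 Hz.

(a) f₀ = 109.3 Hz  (b) Q = 0.213  (c) BW = 513.3 Hz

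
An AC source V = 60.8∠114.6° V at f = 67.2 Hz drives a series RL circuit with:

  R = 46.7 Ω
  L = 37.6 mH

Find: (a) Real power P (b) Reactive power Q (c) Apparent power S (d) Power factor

Step 1 — Angular frequency: ω = 2π·f = 2π·67.2 = 422.2 rad/s.
Step 2 — Component impedances:
  R: Z = R = 46.7 Ω
  L: Z = jωL = j·422.2·0.0376 = 0 + j15.88 Ω
Step 3 — Series combination: Z_total = R + L = 46.7 + j15.88 Ω = 49.32∠18.8° Ω.
Step 4 — Source phasor: V = 60.8∠114.6° V = -25.31 + j55.28 V.
Step 5 — Current: I = V / Z = -0.1251 + j1.226 A = 1.233∠95.8° A.
Step 6 — Complex power: S = V·I* = 70.96 + j24.12 VA.
Step 7 — Real power: P = Re(S) = 70.96 W.
Step 8 — Reactive power: Q = Im(S) = 24.12 VAR.
Step 9 — Apparent power: |S| = 74.94 VA.
Step 10 — Power factor: PF = P/|S| = 0.9468 (lagging).

(a) P = 70.96 W  (b) Q = 24.12 VAR  (c) S = 74.94 VA  (d) PF = 0.9468 (lagging)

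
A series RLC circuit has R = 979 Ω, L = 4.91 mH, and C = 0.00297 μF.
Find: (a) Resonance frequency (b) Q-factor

Step 1 — Resonance condition Im(Z)=0 gives ω₀ = 1/√(LC).
Step 2 — ω₀ = 1/√(0.00491·2.97e-09) = 2.619e+05 rad/s.
Step 3 — f₀ = ω₀/(2π) = 4.168e+04 Hz.
Step 4 — Series Q: Q = ω₀L/R = 2.619e+05·0.00491/979 = 1.313.

(a) f₀ = 4.168e+04 Hz  (b) Q = 1.313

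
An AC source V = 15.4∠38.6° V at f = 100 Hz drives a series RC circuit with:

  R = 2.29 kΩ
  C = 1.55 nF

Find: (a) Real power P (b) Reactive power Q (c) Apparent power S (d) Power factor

Step 1 — Angular frequency: ω = 2π·f = 2π·100 = 628.3 rad/s.
Step 2 — Component impedances:
  R: Z = R = 2290 Ω
  C: Z = 1/(jωC) = -j/(ω·C) = 0 - j1.027e+06 Ω
Step 3 — Series combination: Z_total = R + C = 2290 - j1.027e+06 Ω = 1.027e+06∠-89.9° Ω.
Step 4 — Source phasor: V = 15.4∠38.6° V = 12.04 + j9.608 V.
Step 5 — Current: I = V / Z = -9.331e-06 + j1.174e-05 A = 1.5e-05∠128.5° A.
Step 6 — Complex power: S = V·I* = 5.151e-07 - j0.000231 VA.
Step 7 — Real power: P = Re(S) = 5.151e-07 W.
Step 8 — Reactive power: Q = Im(S) = -0.000231 VAR.
Step 9 — Apparent power: |S| = 0.000231 VA.
Step 10 — Power factor: PF = P/|S| = 0.00223 (leading).

(a) P = 5.151e-07 W  (b) Q = -0.000231 VAR  (c) S = 0.000231 VA  (d) PF = 0.00223 (leading)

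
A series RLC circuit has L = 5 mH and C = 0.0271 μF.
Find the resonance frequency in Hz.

Step 1 — Resonance condition Im(Z)=0 gives ω₀ = 1/√(LC).
Step 2 — ω₀ = 1/√(0.005·2.71e-08) = 8.591e+04 rad/s.
Step 3 — f₀ = ω₀/(2π) = 1.367e+04 Hz.

f₀ = 1.367e+04 Hz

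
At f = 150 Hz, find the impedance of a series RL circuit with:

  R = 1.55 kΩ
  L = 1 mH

Step 1 — Angular frequency: ω = 2π·f = 2π·150 = 942.5 rad/s.
Step 2 — Component impedances:
  R: Z = R = 1550 Ω
  L: Z = jωL = j·942.5·0.001 = 0 + j0.9425 Ω
Step 3 — Series combination: Z_total = R + L = 1550 + j0.9425 Ω = 1550∠0.0° Ω.

Z = 1550 + j0.9425 Ω = 1550∠0.0° Ω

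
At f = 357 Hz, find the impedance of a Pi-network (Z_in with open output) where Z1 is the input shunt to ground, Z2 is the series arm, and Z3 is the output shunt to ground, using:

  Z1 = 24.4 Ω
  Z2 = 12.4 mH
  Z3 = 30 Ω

Step 1 — Angular frequency: ω = 2π·f = 2π·357 = 2243 rad/s.
Step 2 — Component impedances:
  Z1: Z = R = 24.4 Ω
  Z2: Z = jωL = j·2243·0.0124 = 0 + j27.81 Ω
  Z3: Z = R = 30 Ω
Step 3 — With open output, the series arm Z2 and the output shunt Z3 appear in series to ground: Z2 + Z3 = 30 + j27.81 Ω.
Step 4 — Parallel with input shunt Z1: Z_in = Z1 || (Z2 + Z3) = 15.72 + j4.436 Ω = 16.34∠15.8° Ω.

Z = 15.72 + j4.436 Ω = 16.34∠15.8° Ω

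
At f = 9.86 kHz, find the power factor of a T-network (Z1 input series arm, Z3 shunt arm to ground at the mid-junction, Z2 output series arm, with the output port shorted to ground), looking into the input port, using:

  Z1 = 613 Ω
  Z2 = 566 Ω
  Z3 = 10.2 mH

Step 1 — Angular frequency: ω = 2π·f = 2π·9860 = 6.195e+04 rad/s.
Step 2 — Component impedances:
  Z1: Z = R = 613 Ω
  Z2: Z = R = 566 Ω
  Z3: Z = jωL = j·6.195e+04·0.0102 = 0 + j631.9 Ω
Step 3 — With the output port shorted to ground, the output series arm Z2 runs from the junction to ground; the shunt arm Z3 also runs from the junction to ground. They appear in parallel: Z3 || Z2 = 314 + j281.3 Ω.
Step 4 — Series with input arm Z1: Z_in = Z1 + (Z3 || Z2) = 927 + j281.3 Ω = 968.8∠16.9° Ω.
Step 5 — Power factor: PF = cos(φ) = Re(Z)/|Z| = 927/968.8 = 0.9569.
Step 6 — Type: Im(Z) = 281.3 ⇒ lagging (phase φ = 16.9°).

PF = 0.9569 (lagging, φ = 16.9°)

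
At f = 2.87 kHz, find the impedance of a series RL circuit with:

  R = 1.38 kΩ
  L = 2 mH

Step 1 — Angular frequency: ω = 2π·f = 2π·2870 = 1.803e+04 rad/s.
Step 2 — Component impedances:
  R: Z = R = 1380 Ω
  L: Z = jωL = j·1.803e+04·0.002 = 0 + j36.07 Ω
Step 3 — Series combination: Z_total = R + L = 1380 + j36.07 Ω = 1380∠1.5° Ω.

Z = 1380 + j36.07 Ω = 1380∠1.5° Ω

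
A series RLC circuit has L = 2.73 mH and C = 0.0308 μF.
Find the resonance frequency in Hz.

Step 1 — Resonance condition Im(Z)=0 gives ω₀ = 1/√(LC).
Step 2 — ω₀ = 1/√(0.00273·3.08e-08) = 1.091e+05 rad/s.
Step 3 — f₀ = ω₀/(2π) = 1.736e+04 Hz.

f₀ = 1.736e+04 Hz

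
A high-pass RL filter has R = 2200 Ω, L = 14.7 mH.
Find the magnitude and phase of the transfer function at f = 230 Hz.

Step 1 — Angular frequency: ω = 2π·230 = 1445 rad/s.
Step 2 — Transfer function: H(jω) = jωL/(R + jωL).
Step 3 — Numerator jωL = j·21.24; denominator R + jωL = 2200 + j21.24.
Step 4 — H = 9.323e-05 + j0.009655.
Step 5 — Magnitude: |H| = 0.009656 (-40.3 dB); phase: φ = 89.4°.

|H| = 0.009656 (-40.3 dB), φ = 89.4°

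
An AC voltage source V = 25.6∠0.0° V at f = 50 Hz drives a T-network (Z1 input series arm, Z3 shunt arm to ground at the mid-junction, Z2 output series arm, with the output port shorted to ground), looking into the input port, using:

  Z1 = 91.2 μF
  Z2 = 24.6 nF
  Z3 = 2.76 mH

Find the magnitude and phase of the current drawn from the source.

Step 1 — Angular frequency: ω = 2π·f = 2π·50 = 314.2 rad/s.
Step 2 — Component impedances:
  Z1: Z = 1/(jωC) = -j/(ω·C) = 0 - j34.9 Ω
  Z2: Z = 1/(jωC) = -j/(ω·C) = 0 - j1.294e+05 Ω
  Z3: Z = jωL = j·314.2·0.00276 = 0 + j0.8671 Ω
Step 3 — With the output port shorted to ground, the output series arm Z2 runs from the junction to ground; the shunt arm Z3 also runs from the junction to ground. They appear in parallel: Z3 || Z2 = 0 + j0.8671 Ω.
Step 4 — Series with input arm Z1: Z_in = Z1 + (Z3 || Z2) = 0 - j34.04 Ω = 34.04∠-90.0° Ω.
Step 5 — Source phasor: V = 25.6∠0.0° V = 25.6 V.
Step 6 — Ohm's law: I = V / Z_total = (25.6) / (0 - j34.04) = 0 + j0.7522 A.
Step 7 — Convert to polar: |I| = 0.7522 A, ∠I = 90.0°.

I = 0.7522∠90.0° A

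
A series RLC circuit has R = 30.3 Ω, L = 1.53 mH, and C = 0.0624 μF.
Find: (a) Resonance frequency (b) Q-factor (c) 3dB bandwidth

Step 1 — Resonance: ω₀ = 1/√(LC) = 1/√(0.00153·6.24e-08) = 1.023e+05 rad/s.
Step 2 — f₀ = ω₀/(2π) = 1.629e+04 Hz.
Step 3 — Series Q: Q = ω₀L/R = 1.023e+05·0.00153/30.3 = 5.168.
Step 4 — Bandwidth: Δω = ω₀/Q = 1.98e+04 rad/s; BW = Δω/(2π) = 3152 Hz.

(a) f₀ = 1.629e+04 Hz  (b) Q = 5.168  (c) BW = 3152 Hz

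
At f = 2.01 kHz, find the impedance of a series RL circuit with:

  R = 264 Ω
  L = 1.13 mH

Step 1 — Angular frequency: ω = 2π·f = 2π·2010 = 1.263e+04 rad/s.
Step 2 — Component impedances:
  R: Z = R = 264 Ω
  L: Z = jωL = j·1.263e+04·0.00113 = 0 + j14.27 Ω
Step 3 — Series combination: Z_total = R + L = 264 + j14.27 Ω = 264.4∠3.1° Ω.

Z = 264 + j14.27 Ω = 264.4∠3.1° Ω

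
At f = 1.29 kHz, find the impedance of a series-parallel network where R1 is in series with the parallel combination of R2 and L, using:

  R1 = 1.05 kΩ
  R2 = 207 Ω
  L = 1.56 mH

Step 1 — Angular frequency: ω = 2π·f = 2π·1290 = 8105 rad/s.
Step 2 — Component impedances:
  R1: Z = R = 1050 Ω
  R2: Z = R = 207 Ω
  L: Z = jωL = j·8105·0.00156 = 0 + j12.64 Ω
Step 3 — Parallel branch: R2 || L = 1/(1/R2 + 1/L) = 0.7695 + j12.6 Ω.
Step 4 — Series with R1: Z_total = R1 + (R2 || L) = 1051 + j12.6 Ω = 1051∠0.7° Ω.

Z = 1051 + j12.6 Ω = 1051∠0.7° Ω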